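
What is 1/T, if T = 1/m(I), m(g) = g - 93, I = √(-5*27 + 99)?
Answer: -93 + 6*I ≈ -93.0 + 6.0*I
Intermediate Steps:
I = 6*I (I = √(-135 + 99) = √(-36) = 6*I ≈ 6.0*I)
m(g) = -93 + g
T = (-93 - 6*I)/8685 (T = 1/(-93 + 6*I) = (-93 - 6*I)/8685 ≈ -0.010708 - 0.00069085*I)
1/T = 1/(-31/2895 - 2*I/2895) = 8685*(-31/2895 + 2*I/2895)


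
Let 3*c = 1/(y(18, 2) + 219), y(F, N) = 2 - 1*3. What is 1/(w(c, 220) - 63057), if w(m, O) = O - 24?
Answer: -1/62861 ≈ -1.5908e-5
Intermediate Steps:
y(F, N) = -1 (y(F, N) = 2 - 3 = -1)
c = 1/654 (c = 1/(3*(-1 + 219)) = (⅓)/218 = (⅓)*(1/218) = 1/654 ≈ 0.0015291)
w(m, O) = -24 + O
1/(w(c, 220) - 63057) = 1/((-24 + 220) - 63057) = 1/(196 - 63057) = 1/(-62861) = -1/62861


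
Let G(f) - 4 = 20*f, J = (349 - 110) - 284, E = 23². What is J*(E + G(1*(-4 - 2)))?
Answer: -18585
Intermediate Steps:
E = 529
J = -45 (J = 239 - 284 = -45)
G(f) = 4 + 20*f
J*(E + G(1*(-4 - 2))) = -45*(529 + (4 + 20*(1*(-4 - 2)))) = -45*(529 + (4 + 20*(1*(-6)))) = -45*(529 + (4 + 20*(-6))) = -45*(529 + (4 - 120)) = -45*(529 - 116) = -45*413 = -18585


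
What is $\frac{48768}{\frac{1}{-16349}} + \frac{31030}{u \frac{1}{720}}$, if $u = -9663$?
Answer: $- \frac{2568136618272}{3221} \approx -7.9731 \cdot 10^{8}$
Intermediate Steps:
$\frac{48768}{\frac{1}{-16349}} + \frac{31030}{u \frac{1}{720}} = \frac{48768}{\frac{1}{-16349}} + \frac{31030}{\left(-9663\right) \frac{1}{720}} = \frac{48768}{- \frac{1}{16349}} + \frac{31030}{\left(-9663\right) \frac{1}{720}} = 48768 \left(-16349\right) + \frac{31030}{- \frac{3221}{240}} = -797308032 + 31030 \left(- \frac{240}{3221}\right) = -797308032 - \frac{7447200}{3221} = - \frac{2568136618272}{3221}$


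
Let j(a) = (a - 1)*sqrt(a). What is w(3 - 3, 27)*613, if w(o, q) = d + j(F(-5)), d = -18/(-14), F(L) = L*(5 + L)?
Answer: 5517/7 ≈ 788.14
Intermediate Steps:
j(a) = sqrt(a)*(-1 + a) (j(a) = (-1 + a)*sqrt(a) = sqrt(a)*(-1 + a))
d = 9/7 (d = -18*(-1/14) = 9/7 ≈ 1.2857)
w(o, q) = 9/7 (w(o, q) = 9/7 + sqrt(-5*(5 - 5))*(-1 - 5*(5 - 5)) = 9/7 + sqrt(-5*0)*(-1 - 5*0) = 9/7 + sqrt(0)*(-1 + 0) = 9/7 + 0*(-1) = 9/7 + 0 = 9/7)
w(3 - 3, 27)*613 = (9/7)*613 = 5517/7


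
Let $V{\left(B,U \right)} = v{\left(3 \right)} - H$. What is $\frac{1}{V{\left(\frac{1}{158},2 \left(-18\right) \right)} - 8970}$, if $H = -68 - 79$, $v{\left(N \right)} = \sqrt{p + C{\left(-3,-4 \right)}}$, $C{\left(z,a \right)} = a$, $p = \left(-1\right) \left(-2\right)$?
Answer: $- \frac{8823}{77845331} - \frac{i \sqrt{2}}{77845331} \approx -0.00011334 - 1.8167 \cdot 10^{-8} i$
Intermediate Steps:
$p = 2$
$v{\left(N \right)} = i \sqrt{2}$ ($v{\left(N \right)} = \sqrt{2 - 4} = \sqrt{-2} = i \sqrt{2}$)
$H = -147$
$V{\left(B,U \right)} = 147 + i \sqrt{2}$ ($V{\left(B,U \right)} = i \sqrt{2} - -147 = i \sqrt{2} + 147 = 147 + i \sqrt{2}$)
$\frac{1}{V{\left(\frac{1}{158},2 \left(-18\right) \right)} - 8970} = \frac{1}{\left(147 + i \sqrt{2}\right) - 8970} = \frac{1}{-8823 + i \sqrt{2}}$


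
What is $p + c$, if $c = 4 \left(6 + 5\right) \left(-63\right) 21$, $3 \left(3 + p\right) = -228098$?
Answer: $- \frac{402743}{3} \approx -1.3425 \cdot 10^{5}$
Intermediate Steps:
$p = - \frac{228107}{3}$ ($p = -3 + \frac{1}{3} \left(-228098\right) = -3 - \frac{228098}{3} = - \frac{228107}{3} \approx -76036.0$)
$c = -58212$ ($c = 4 \cdot 11 \left(-63\right) 21 = 44 \left(-63\right) 21 = \left(-2772\right) 21 = -58212$)
$p + c = - \frac{228107}{3} - 58212 = - \frac{402743}{3}$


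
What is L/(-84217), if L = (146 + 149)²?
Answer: -87025/84217 ≈ -1.0333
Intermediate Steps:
L = 87025 (L = 295² = 87025)
L/(-84217) = 87025/(-84217) = 87025*(-1/84217) = -87025/84217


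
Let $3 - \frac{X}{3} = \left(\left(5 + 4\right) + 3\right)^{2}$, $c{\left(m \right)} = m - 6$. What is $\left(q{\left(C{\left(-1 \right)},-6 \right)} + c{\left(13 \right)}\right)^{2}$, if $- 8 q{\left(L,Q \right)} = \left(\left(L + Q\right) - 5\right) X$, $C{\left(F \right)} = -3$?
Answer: $\frac{8602489}{16} \approx 5.3766 \cdot 10^{5}$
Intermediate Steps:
$c{\left(m \right)} = -6 + m$ ($c{\left(m \right)} = m - 6 = -6 + m$)
$X = -423$ ($X = 9 - 3 \left(\left(5 + 4\right) + 3\right)^{2} = 9 - 3 \left(9 + 3\right)^{2} = 9 - 3 \cdot 12^{2} = 9 - 432 = -423$)
$q{\left(L,Q \right)} = - \frac{2115}{8} + \frac{423 L}{8} + \frac{423 Q}{8}$ ($q{\left(L,Q \right)} = - \frac{\left(\left(L + Q\right) - 5\right) \left(-423\right)}{8} = - \frac{\left(-5 + L + Q\right) \left(-423\right)}{8} = - \frac{2115 - 423 L - 423 Q}{8} = - \frac{2115}{8} + \frac{423 L}{8} + \frac{423 Q}{8}$)
$\left(q{\left(C{\left(-1 \right)},-6 \right)} + c{\left(13 \right)}\right)^{2} = \left(\left(- \frac{2115}{8} + \frac{423}{8} \left(-3\right) + \frac{423}{8} \left(-6\right)\right) + \left(-6 + 13\right)\right)^{2} = \left(\left(- \frac{2115}{8} - \frac{1269}{8} - \frac{1269}{4}\right) + 7\right)^{2} = \left(- \frac{2961}{4} + 7\right)^{2} = \left(- \frac{2933}{4}\right)^{2} = \frac{8602489}{16}$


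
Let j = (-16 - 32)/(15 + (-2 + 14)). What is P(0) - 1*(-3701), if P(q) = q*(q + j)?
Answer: 3701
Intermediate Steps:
j = -16/9 (j = -48/(15 + 12) = -48/27 = -48*1/27 = -16/9 ≈ -1.7778)
P(q) = q*(-16/9 + q) (P(q) = q*(q - 16/9) = q*(-16/9 + q))
P(0) - 1*(-3701) = (1/9)*0*(-16 + 9*0) - 1*(-3701) = (1/9)*0*(-16 + 0) + 3701 = (1/9)*0*(-16) + 3701 = 0 + 3701 = 3701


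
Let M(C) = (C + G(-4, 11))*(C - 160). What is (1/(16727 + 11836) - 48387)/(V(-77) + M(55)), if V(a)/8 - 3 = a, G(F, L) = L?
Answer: 691038940/107425443 ≈ 6.4327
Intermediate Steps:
V(a) = 24 + 8*a
M(C) = (-160 + C)*(11 + C) (M(C) = (C + 11)*(C - 160) = (11 + C)*(-160 + C) = (-160 + C)*(11 + C))
(1/(16727 + 11836) - 48387)/(V(-77) + M(55)) = (1/(16727 + 11836) - 48387)/((24 + 8*(-77)) + (-1760 + 55² - 149*55)) = (1/28563 - 48387)/((24 - 616) + (-1760 + 3025 - 8195)) = (1/28563 - 48387)/(-592 - 6930) = -1382077880/28563/(-7522) = -1382077880/28563*(-1/7522) = 691038940/107425443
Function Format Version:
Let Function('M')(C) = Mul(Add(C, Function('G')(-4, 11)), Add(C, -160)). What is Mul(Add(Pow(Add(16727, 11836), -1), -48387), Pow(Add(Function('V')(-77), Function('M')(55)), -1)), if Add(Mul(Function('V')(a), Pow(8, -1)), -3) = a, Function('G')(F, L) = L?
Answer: Rational(691038940, 107425443) ≈ 6.4327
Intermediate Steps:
Function('V')(a) = Add(24, Mul(8, a))
Function('M')(C) = Mul(Add(-160, C), Add(11, C)) (Function('M')(C) = Mul(Add(C, 11), Add(C, -160)) = Mul(Add(11, C), Add(-160, C)) = Mul(Add(-160, C), Add(11, C)))
Mul(Add(Pow(Add(16727, 11836), -1), -48387), Pow(Add(Function('V')(-77), Function('M')(55)), -1)) = Mul(Add(Pow(Add(16727, 11836), -1), -48387), Pow(Add(Add(24, Mul(8, -77)), Add(-1760, Pow(55, 2), Mul(-149, 55))), -1)) = Mul(Add(Pow(28563, -1), -48387), Pow(Add(Add(24, -616), Add(-1760, 3025, -8195)), -1)) = Mul(Add(Rational(1, 28563), -48387), Pow(Add(-592, -6930), -1)) = Mul(Rational(-1382077880, 28563), Pow(-7522, -1)) = Mul(Rational(-1382077880, 28563), Rational(-1, 7522)) = Rational(691038940, 107425443)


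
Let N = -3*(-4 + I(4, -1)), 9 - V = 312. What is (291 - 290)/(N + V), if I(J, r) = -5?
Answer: -1/276 ≈ -0.0036232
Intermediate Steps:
V = -303 (V = 9 - 1*312 = 9 - 312 = -303)
N = 27 (N = -3*(-4 - 5) = -3*(-9) = 27)
(291 - 290)/(N + V) = (291 - 290)/(27 - 303) = 1/(-276) = 1*(-1/276) = -1/276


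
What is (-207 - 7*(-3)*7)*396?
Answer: -23760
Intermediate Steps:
(-207 - 7*(-3)*7)*396 = (-207 + 21*7)*396 = (-207 + 147)*396 = -60*396 = -23760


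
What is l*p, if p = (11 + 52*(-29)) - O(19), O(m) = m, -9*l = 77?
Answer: 116732/9 ≈ 12970.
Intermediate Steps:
l = -77/9 (l = -⅑*77 = -77/9 ≈ -8.5556)
p = -1516 (p = (11 + 52*(-29)) - 1*19 = (11 - 1508) - 19 = -1497 - 19 = -1516)
l*p = -77/9*(-1516) = 116732/9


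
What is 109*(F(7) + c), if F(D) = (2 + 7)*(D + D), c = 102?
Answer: 24852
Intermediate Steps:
F(D) = 18*D (F(D) = 9*(2*D) = 18*D)
109*(F(7) + c) = 109*(18*7 + 102) = 109*(126 + 102) = 109*228 = 24852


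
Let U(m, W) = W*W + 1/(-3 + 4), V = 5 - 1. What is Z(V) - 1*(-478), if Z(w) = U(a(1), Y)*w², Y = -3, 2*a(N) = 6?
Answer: 638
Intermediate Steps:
a(N) = 3 (a(N) = (½)*6 = 3)
V = 4
U(m, W) = 1 + W² (U(m, W) = W² + 1/1 = W² + 1 = 1 + W²)
Z(w) = 10*w² (Z(w) = (1 + (-3)²)*w² = (1 + 9)*w² = 10*w²)
Z(V) - 1*(-478) = 10*4² - 1*(-478) = 10*16 + 478 = 160 + 478 = 638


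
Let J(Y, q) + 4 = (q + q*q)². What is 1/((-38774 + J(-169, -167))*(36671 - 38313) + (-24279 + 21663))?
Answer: -1/1261828573468 ≈ -7.9250e-13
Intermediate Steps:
J(Y, q) = -4 + (q + q²)² (J(Y, q) = -4 + (q + q*q)² = -4 + (q + q²)²)
1/((-38774 + J(-169, -167))*(36671 - 38313) + (-24279 + 21663)) = 1/((-38774 + (-4 + (-167)²*(1 - 167)²))*(36671 - 38313) + (-24279 + 21663)) = 1/((-38774 + (-4 + 27889*(-166)²))*(-1642) - 2616) = 1/((-38774 + (-4 + 27889*27556))*(-1642) - 2616) = 1/((-38774 + (-4 + 768509284))*(-1642) - 2616) = 1/((-38774 + 768509280)*(-1642) - 2616) = 1/(768470506*(-1642) - 2616) = 1/(-1261828570852 - 2616) = 1/(-1261828573468) = -1/1261828573468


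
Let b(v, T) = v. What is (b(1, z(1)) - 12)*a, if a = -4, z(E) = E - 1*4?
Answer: 44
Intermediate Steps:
z(E) = -4 + E (z(E) = E - 4 = -4 + E)
(b(1, z(1)) - 12)*a = (1 - 12)*(-4) = -11*(-4) = 44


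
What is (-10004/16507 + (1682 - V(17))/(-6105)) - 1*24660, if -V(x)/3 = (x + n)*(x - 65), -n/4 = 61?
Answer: -497149143022/20155047 ≈ -24666.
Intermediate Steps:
n = -244 (n = -4*61 = -244)
V(x) = -3*(-244 + x)*(-65 + x) (V(x) = -3*(x - 244)*(x - 65) = -3*(-244 + x)*(-65 + x))
(-10004/16507 + (1682 - V(17))/(-6105)) - 1*24660 = (-10004/16507 + (1682 - (-47580 - 3*17**2 + 927*17))/(-6105)) - 1*24660 = (-10004*1/16507 + (1682 - (-47580 - 3*289 + 15759))*(-1/6105)) - 24660 = (-10004/16507 + (1682 - (-47580 - 867 + 15759))*(-1/6105)) - 24660 = (-10004/16507 + (1682 - 1*(-32688))*(-1/6105)) - 24660 = (-10004/16507 + (1682 + 32688)*(-1/6105)) - 24660 = (-10004/16507 + 34370*(-1/6105)) - 24660 = (-10004/16507 - 6874/1221) - 24660 = -125684002/20155047 - 24660 = -497149143022/20155047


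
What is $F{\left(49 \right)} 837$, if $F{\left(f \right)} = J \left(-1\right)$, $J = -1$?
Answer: $837$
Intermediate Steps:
$F{\left(f \right)} = 1$ ($F{\left(f \right)} = \left(-1\right) \left(-1\right) = 1$)
$F{\left(49 \right)} 837 = 1 \cdot 837 = 837$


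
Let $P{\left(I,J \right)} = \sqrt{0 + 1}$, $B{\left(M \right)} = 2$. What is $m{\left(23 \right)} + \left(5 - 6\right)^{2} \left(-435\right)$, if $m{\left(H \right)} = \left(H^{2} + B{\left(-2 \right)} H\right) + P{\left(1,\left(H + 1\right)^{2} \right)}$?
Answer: $141$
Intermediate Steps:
$P{\left(I,J \right)} = 1$ ($P{\left(I,J \right)} = \sqrt{1} = 1$)
$m{\left(H \right)} = 1 + H^{2} + 2 H$ ($m{\left(H \right)} = \left(H^{2} + 2 H\right) + 1 = 1 + H^{2} + 2 H$)
$m{\left(23 \right)} + \left(5 - 6\right)^{2} \left(-435\right) = \left(1 + 23^{2} + 2 \cdot 23\right) + \left(5 - 6\right)^{2} \left(-435\right) = \left(1 + 529 + 46\right) + \left(-1\right)^{2} \left(-435\right) = 576 + 1 \left(-435\right) = 576 - 435 = 141$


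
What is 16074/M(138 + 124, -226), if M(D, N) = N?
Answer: -8037/113 ≈ -71.124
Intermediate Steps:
16074/M(138 + 124, -226) = 16074/(-226) = 16074*(-1/226) = -8037/113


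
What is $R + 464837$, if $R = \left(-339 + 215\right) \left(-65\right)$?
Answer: $472897$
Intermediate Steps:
$R = 8060$ ($R = \left(-124\right) \left(-65\right) = 8060$)
$R + 464837 = 8060 + 464837 = 472897$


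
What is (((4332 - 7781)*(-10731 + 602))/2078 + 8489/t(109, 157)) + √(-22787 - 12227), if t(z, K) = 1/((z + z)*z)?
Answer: 419199989125/2078 + I*√35014 ≈ 2.0173e+8 + 187.12*I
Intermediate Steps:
t(z, K) = 1/(2*z²) (t(z, K) = 1/((2*z)*z) = 1/(2*z²))
(((4332 - 7781)*(-10731 + 602))/2078 + 8489/t(109, 157)) + √(-22787 - 12227) = (((4332 - 7781)*(-10731 + 602))/2078 + 8489/(((½)/109²))) + √(-22787 - 12227) = (-3449*(-10129)*(1/2078) + 8489/(((½)*(1/11881)))) + √(-35014) = (34934921*(1/2078) + 8489/(1/23762)) + I*√35014 = (34934921/2078 + 8489*23762) + I*√35014 = (34934921/2078 + 201715618) + I*√35014 = 419199989125/2078 + I*√35014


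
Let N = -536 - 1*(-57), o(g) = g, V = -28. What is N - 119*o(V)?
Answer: 2853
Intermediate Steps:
N = -479 (N = -536 + 57 = -479)
N - 119*o(V) = -479 - 119*(-28) = -479 + 3332 = 2853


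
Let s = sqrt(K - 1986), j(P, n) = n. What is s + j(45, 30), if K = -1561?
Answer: 30 + I*sqrt(3547) ≈ 30.0 + 59.557*I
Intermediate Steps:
s = I*sqrt(3547) (s = sqrt(-1561 - 1986) = sqrt(-3547) = I*sqrt(3547) ≈ 59.557*I)
s + j(45, 30) = I*sqrt(3547) + 30 = 30 + I*sqrt(3547)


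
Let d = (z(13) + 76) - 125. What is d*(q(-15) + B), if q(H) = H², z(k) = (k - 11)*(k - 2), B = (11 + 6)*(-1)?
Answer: -5616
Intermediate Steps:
B = -17 (B = 17*(-1) = -17)
z(k) = (-11 + k)*(-2 + k)
d = -27 (d = ((22 + 13² - 13*13) + 76) - 125 = ((22 + 169 - 169) + 76) - 125 = (22 + 76) - 125 = 98 - 125 = -27)
d*(q(-15) + B) = -27*((-15)² - 17) = -27*(225 - 17) = -27*208 = -5616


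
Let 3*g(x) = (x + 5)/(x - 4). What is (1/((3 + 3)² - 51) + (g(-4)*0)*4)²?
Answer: 1/225 ≈ 0.0044444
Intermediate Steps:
g(x) = (5 + x)/(3*(-4 + x)) (g(x) = ((x + 5)/(x - 4))/3 = ((5 + x)/(-4 + x))/3 = (5 + x)/(3*(-4 + x)))
(1/((3 + 3)² - 51) + (g(-4)*0)*4)² = (1/((3 + 3)² - 51) + (((5 - 4)/(3*(-4 - 4)))*0)*4)² = (1/(6² - 51) + (((⅓)*1/(-8))*0)*4)² = (1/(36 - 51) + (((⅓)*(-⅛)*1)*0)*4)² = (1/(-15) - 1/24*0*4)² = (-1/15 + 0*4)² = (-1/15 + 0)² = (-1/15)² = 1/225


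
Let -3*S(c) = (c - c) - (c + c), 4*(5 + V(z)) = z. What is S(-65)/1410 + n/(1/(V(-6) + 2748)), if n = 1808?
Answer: 2096655323/423 ≈ 4.9566e+6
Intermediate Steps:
V(z) = -5 + z/4
S(c) = 2*c/3 (S(c) = -((c - c) - (c + c))/3 = -(0 - 2*c)/3 = -(-2)*c/3 = 2*c/3)
S(-65)/1410 + n/(1/(V(-6) + 2748)) = ((⅔)*(-65))/1410 + 1808/(1/((-5 + (¼)*(-6)) + 2748)) = -130/3*1/1410 + 1808/(1/((-5 - 3/2) + 2748)) = -13/423 + 1808/(1/(-13/2 + 2748)) = -13/423 + 1808/(1/(5483/2)) = -13/423 + 1808/(2/5483) = -13/423 + 1808*(5483/2) = -13/423 + 4956632 = 2096655323/423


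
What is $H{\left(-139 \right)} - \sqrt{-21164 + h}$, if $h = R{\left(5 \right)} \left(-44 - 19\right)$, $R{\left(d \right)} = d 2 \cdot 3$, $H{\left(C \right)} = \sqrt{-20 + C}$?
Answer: $i \left(\sqrt{159} - \sqrt{23054}\right) \approx - 139.23 i$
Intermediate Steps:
$R{\left(d \right)} = 6 d$ ($R{\left(d \right)} = 2 d 3 = 6 d$)
$h = -1890$ ($h = 6 \cdot 5 \left(-44 - 19\right) = 30 \left(-44 - 19\right) = 30 \left(-63\right) = -1890$)
$H{\left(-139 \right)} - \sqrt{-21164 + h} = \sqrt{-20 - 139} - \sqrt{-21164 - 1890} = \sqrt{-159} - \sqrt{-23054} = i \sqrt{159} - i \sqrt{23054}$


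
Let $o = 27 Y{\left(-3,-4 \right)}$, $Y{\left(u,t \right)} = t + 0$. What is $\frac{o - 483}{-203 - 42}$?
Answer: $\frac{591}{245} \approx 2.4122$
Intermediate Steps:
$Y{\left(u,t \right)} = t$
$o = -108$ ($o = 27 \left(-4\right) = -108$)
$\frac{o - 483}{-203 - 42} = \frac{-108 - 483}{-203 - 42} = - \frac{591}{-245} = \left(-591\right) \left(- \frac{1}{245}\right) = \frac{591}{245}$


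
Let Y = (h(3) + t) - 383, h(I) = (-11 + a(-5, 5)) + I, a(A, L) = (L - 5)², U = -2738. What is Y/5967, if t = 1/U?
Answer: -118951/1815294 ≈ -0.065527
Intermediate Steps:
a(A, L) = (-5 + L)²
h(I) = -11 + I (h(I) = (-11 + (-5 + 5)²) + I = (-11 + 0²) + I = (-11 + 0) + I = -11 + I)
t = -1/2738 (t = 1/(-2738) = -1/2738 ≈ -0.00036523)
Y = -1070559/2738 (Y = ((-11 + 3) - 1/2738) - 383 = (-8 - 1/2738) - 383 = -21905/2738 - 383 = -1070559/2738 ≈ -391.00)
Y/5967 = -1070559/2738/5967 = -1070559/2738*1/5967 = -118951/1815294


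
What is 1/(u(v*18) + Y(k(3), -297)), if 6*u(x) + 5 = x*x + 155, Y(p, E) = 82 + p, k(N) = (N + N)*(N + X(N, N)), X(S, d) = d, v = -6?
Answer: 1/2087 ≈ 0.00047916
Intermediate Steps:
k(N) = 4*N² (k(N) = (N + N)*(N + N) = (2*N)*(2*N) = 4*N²)
u(x) = 25 + x²/6 (u(x) = -⅚ + (x*x + 155)/6 = -⅚ + (x² + 155)/6 = -⅚ + (155 + x²)/6 = -⅚ + (155/6 + x²/6) = 25 + x²/6)
1/(u(v*18) + Y(k(3), -297)) = 1/((25 + (-6*18)²/6) + (82 + 4*3²)) = 1/((25 + (⅙)*(-108)²) + (82 + 4*9)) = 1/((25 + (⅙)*11664) + (82 + 36)) = 1/((25 + 1944) + 118) = 1/(1969 + 118) = 1/2087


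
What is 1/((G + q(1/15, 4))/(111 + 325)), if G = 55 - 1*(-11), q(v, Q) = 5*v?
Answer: 1308/199 ≈ 6.5729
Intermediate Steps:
G = 66 (G = 55 + 11 = 66)
1/((G + q(1/15, 4))/(111 + 325)) = 1/((66 + 5/15)/(111 + 325)) = 1/((66 + 5*(1/15))/436) = 1/((66 + ⅓)*(1/436)) = 1/((199/3)*(1/436)) = 1/(199/1308) = 1308/199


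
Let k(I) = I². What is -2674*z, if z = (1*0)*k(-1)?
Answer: 0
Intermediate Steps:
z = 0 (z = (1*0)*(-1)² = 0*1 = 0)
-2674*z = -2674*0 = 0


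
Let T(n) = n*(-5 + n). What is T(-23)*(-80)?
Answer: -51520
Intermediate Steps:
T(-23)*(-80) = -23*(-5 - 23)*(-80) = -23*(-28)*(-80) = 644*(-80) = -51520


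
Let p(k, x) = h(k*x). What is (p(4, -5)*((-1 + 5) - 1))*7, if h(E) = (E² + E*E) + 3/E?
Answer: 335937/20 ≈ 16797.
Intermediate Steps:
h(E) = 2*E² + 3/E (h(E) = (E² + E²) + 3/E = 2*E² + 3/E)
p(k, x) = (3 + 2*k³*x³)/(k*x) (p(k, x) = (3 + 2*(k*x)³)/((k*x)) = (1/(k*x))*(3 + 2*(k³*x³)) = (1/(k*x))*(3 + 2*k³*x³) = (3 + 2*k³*x³)/(k*x))
(p(4, -5)*((-1 + 5) - 1))*7 = (((3 + 2*4³*(-5)³)/(4*(-5)))*((-1 + 5) - 1))*7 = (((¼)*(-⅕)*(3 + 2*64*(-125)))*(4 - 1))*7 = (((¼)*(-⅕)*(3 - 16000))*3)*7 = (((¼)*(-⅕)*(-15997))*3)*7 = ((15997/20)*3)*7 = (47991/20)*7 = 335937/20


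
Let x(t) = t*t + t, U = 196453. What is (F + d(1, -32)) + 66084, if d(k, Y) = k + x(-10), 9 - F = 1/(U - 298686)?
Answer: 6766188873/102233 ≈ 66184.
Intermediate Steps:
x(t) = t + t² (x(t) = t² + t = t + t²)
F = 920098/102233 (F = 9 - 1/(196453 - 298686) = 9 - 1/(-102233) = 9 - 1*(-1/102233) = 9 + 1/102233 = 920098/102233 ≈ 9.0000)
d(k, Y) = 90 + k (d(k, Y) = k - 10*(1 - 10) = k - 10*(-9) = k + 90 = 90 + k)
(F + d(1, -32)) + 66084 = (920098/102233 + (90 + 1)) + 66084 = (920098/102233 + 91) + 66084 = 10223301/102233 + 66084 = 6766188873/102233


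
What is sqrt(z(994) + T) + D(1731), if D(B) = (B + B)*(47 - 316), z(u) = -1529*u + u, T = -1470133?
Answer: -931278 + I*sqrt(2988965) ≈ -9.3128e+5 + 1728.9*I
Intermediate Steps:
z(u) = -1528*u
D(B) = -538*B (D(B) = (2*B)*(-269) = -538*B)
sqrt(z(994) + T) + D(1731) = sqrt(-1528*994 - 1470133) - 538*1731 = sqrt(-1518832 - 1470133) - 931278 = sqrt(-2988965) - 931278 = I*sqrt(2988965) - 931278 = -931278 + I*sqrt(2988965)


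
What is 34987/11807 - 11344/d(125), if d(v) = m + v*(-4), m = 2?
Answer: 75681067/2939943 ≈ 25.742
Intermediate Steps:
d(v) = 2 - 4*v (d(v) = 2 + v*(-4) = 2 - 4*v)
34987/11807 - 11344/d(125) = 34987/11807 - 11344/(2 - 4*125) = 34987*(1/11807) - 11344/(2 - 500) = 34987/11807 - 11344/(-498) = 34987/11807 - 11344*(-1/498) = 34987/11807 + 5672/249 = 75681067/2939943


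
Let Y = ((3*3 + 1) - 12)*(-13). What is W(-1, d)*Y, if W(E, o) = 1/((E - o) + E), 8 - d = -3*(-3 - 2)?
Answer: 26/5 ≈ 5.2000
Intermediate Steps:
d = -7 (d = 8 - (-3)*(-3 - 2) = 8 - (-3)*(-5) = 8 - 1*15 = 8 - 15 = -7)
W(E, o) = 1/(-o + 2*E)
Y = 26 (Y = ((9 + 1) - 12)*(-13) = (10 - 12)*(-13) = -2*(-13) = 26)
W(-1, d)*Y = 26/(-1*(-7) + 2*(-1)) = 26/(7 - 2) = 26/5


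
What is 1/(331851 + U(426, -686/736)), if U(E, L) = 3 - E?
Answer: 1/331428 ≈ 3.0172e-6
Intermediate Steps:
1/(331851 + U(426, -686/736)) = 1/(331851 + (3 - 1*426)) = 1/(331851 + (3 - 426)) = 1/(331851 - 423) = 1/331428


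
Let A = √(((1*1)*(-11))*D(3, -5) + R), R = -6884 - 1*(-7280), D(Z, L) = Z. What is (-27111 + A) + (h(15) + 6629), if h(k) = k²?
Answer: -20257 + 11*√3 ≈ -20238.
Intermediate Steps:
R = 396 (R = -6884 + 7280 = 396)
A = 11*√3 (A = √(((1*1)*(-11))*3 + 396) = √((1*(-11))*3 + 396) = √(-11*3 + 396) = √(-33 + 396) = √363 = 11*√3 ≈ 19.053)
(-27111 + A) + (h(15) + 6629) = (-27111 + 11*√3) + (15² + 6629) = (-27111 + 11*√3) + (225 + 6629) = (-27111 + 11*√3) + 6854 = -20257 + 11*√3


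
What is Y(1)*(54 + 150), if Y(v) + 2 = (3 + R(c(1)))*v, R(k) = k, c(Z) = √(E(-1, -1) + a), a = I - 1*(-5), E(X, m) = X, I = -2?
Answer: 204 + 204*√2 ≈ 492.50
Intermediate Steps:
a = 3 (a = -2 - 1*(-5) = -2 + 5 = 3)
c(Z) = √2 (c(Z) = √(-1 + 3) = √2)
Y(v) = -2 + v*(3 + √2) (Y(v) = -2 + (3 + √2)*v = -2 + v*(3 + √2))
Y(1)*(54 + 150) = (-2 + 3*1 + 1*√2)*(54 + 150) = (-2 + 3 + √2)*204 = (1 + √2)*204 = 204 + 204*√2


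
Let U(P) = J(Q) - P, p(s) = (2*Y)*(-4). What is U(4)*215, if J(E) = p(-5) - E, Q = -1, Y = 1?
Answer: -2365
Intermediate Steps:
p(s) = -8 (p(s) = (2*1)*(-4) = 2*(-4) = -8)
J(E) = -8 - E
U(P) = -7 - P (U(P) = (-8 - 1*(-1)) - P = (-8 + 1) - P = -7 - P)
U(4)*215 = (-7 - 1*4)*215 = (-7 - 4)*215 = -11*215 = -2365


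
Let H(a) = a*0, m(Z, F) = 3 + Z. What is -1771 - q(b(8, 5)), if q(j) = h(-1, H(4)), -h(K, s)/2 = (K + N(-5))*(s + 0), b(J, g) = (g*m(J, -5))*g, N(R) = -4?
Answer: -1771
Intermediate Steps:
H(a) = 0
b(J, g) = g²*(3 + J) (b(J, g) = (g*(3 + J))*g = g²*(3 + J))
h(K, s) = -2*s*(-4 + K) (h(K, s) = -2*(K - 4)*(s + 0) = -2*(-4 + K)*s = -2*s*(-4 + K))
q(j) = 0 (q(j) = 2*0*(4 - 1*(-1)) = 2*0*(4 + 1) = 2*0*5 = 0)
-1771 - q(b(8, 5)) = -1771 - 1*0 = -1771 + 0 = -1771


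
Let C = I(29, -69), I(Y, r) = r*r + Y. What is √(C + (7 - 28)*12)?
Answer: √4538 ≈ 67.365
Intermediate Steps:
I(Y, r) = Y + r² (I(Y, r) = r² + Y = Y + r²)
C = 4790 (C = 29 + (-69)² = 29 + 4761 = 4790)
√(C + (7 - 28)*12) = √(4790 + (7 - 28)*12) = √(4790 - 21*12) = √(4790 - 252) = √4538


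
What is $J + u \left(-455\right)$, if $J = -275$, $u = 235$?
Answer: $-107200$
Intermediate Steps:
$J + u \left(-455\right) = -275 + 235 \left(-455\right) = -275 - 106925 = -107200$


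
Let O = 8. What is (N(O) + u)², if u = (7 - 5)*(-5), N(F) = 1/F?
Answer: 6241/64 ≈ 97.516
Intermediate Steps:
u = -10 (u = 2*(-5) = -10)
(N(O) + u)² = (1/8 - 10)² = (⅛ - 10)² = (-79/8)² = 6241/64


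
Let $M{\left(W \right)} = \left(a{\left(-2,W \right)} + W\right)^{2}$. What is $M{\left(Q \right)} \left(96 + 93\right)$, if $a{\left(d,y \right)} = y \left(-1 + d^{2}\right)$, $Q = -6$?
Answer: $108864$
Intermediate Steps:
$M{\left(W \right)} = 16 W^{2}$ ($M{\left(W \right)} = \left(W \left(-1 + \left(-2\right)^{2}\right) + W\right)^{2} = \left(W \left(-1 + 4\right) + W\right)^{2} = \left(W 3 + W\right)^{2} = \left(3 W + W\right)^{2} = \left(4 W\right)^{2} = 16 W^{2}$)
$M{\left(Q \right)} \left(96 + 93\right) = 16 \left(-6\right)^{2} \left(96 + 93\right) = 16 \cdot 36 \cdot 189 = 576 \cdot 189 = 108864$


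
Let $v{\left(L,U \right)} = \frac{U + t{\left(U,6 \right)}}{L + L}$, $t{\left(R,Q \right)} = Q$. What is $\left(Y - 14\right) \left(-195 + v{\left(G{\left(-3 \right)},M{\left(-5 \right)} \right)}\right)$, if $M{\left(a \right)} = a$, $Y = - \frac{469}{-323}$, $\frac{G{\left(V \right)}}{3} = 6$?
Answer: $\frac{9482669}{3876} \approx 2446.5$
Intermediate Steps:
$G{\left(V \right)} = 18$ ($G{\left(V \right)} = 3 \cdot 6 = 18$)
$Y = \frac{469}{323}$ ($Y = \left(-469\right) \left(- \frac{1}{323}\right) = \frac{469}{323} \approx 1.452$)
$v{\left(L,U \right)} = \frac{6 + U}{2 L}$ ($v{\left(L,U \right)} = \frac{U + 6}{L + L} = \frac{6 + U}{2 L}$)
$\left(Y - 14\right) \left(-195 + v{\left(G{\left(-3 \right)},M{\left(-5 \right)} \right)}\right) = \left(\frac{469}{323} - 14\right) \left(-195 + \frac{6 - 5}{2 \cdot 18}\right) = - \frac{4053 \left(-195 + \frac{1}{2} \cdot \frac{1}{18} \cdot 1\right)}{323} = - \frac{4053 \left(-195 + \frac{1}{36}\right)}{323} = \left(- \frac{4053}{323}\right) \left(- \frac{7019}{36}\right) = \frac{9482669}{3876}$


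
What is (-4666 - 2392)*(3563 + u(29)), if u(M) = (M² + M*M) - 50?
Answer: -36666310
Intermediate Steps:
u(M) = -50 + 2*M² (u(M) = (M² + M²) - 50 = 2*M² - 50 = -50 + 2*M²)
(-4666 - 2392)*(3563 + u(29)) = (-4666 - 2392)*(3563 + (-50 + 2*29²)) = -7058*(3563 + (-50 + 2*841)) = -7058*(3563 + (-50 + 1682)) = -7058*(3563 + 1632) = -7058*5195 = -36666310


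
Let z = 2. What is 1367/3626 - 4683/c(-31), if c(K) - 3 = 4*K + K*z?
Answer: 5743573/221186 ≈ 25.967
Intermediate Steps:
c(K) = 3 + 6*K (c(K) = 3 + (4*K + K*2) = 3 + (4*K + 2*K) = 3 + 6*K)
1367/3626 - 4683/c(-31) = 1367/3626 - 4683/(3 + 6*(-31)) = 1367*(1/3626) - 4683/(3 - 186) = 1367/3626 - 4683/(-183) = 1367/3626 - 4683*(-1/183) = 1367/3626 + 1561/61 = 5743573/221186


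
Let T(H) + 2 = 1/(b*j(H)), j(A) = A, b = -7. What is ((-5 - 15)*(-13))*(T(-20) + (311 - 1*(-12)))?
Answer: 584233/7 ≈ 83462.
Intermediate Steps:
T(H) = -2 - 1/(7*H) (T(H) = -2 + 1/(-7*H) = -2 - 1/(7*H))
((-5 - 15)*(-13))*(T(-20) + (311 - 1*(-12))) = ((-5 - 15)*(-13))*((-2 - 1/7/(-20)) + (311 - 1*(-12))) = (-20*(-13))*((-2 - 1/7*(-1/20)) + (311 + 12)) = 260*((-2 + 1/140) + 323) = 260*(-279/140 + 323) = 260*(44941/140) = 584233/7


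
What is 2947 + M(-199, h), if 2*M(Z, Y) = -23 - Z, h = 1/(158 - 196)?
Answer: 3035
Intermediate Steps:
h = -1/38 (h = 1/(-38) = -1/38 ≈ -0.026316)
M(Z, Y) = -23/2 - Z/2 (M(Z, Y) = (-23 - Z)/2 = -23/2 - Z/2)
2947 + M(-199, h) = 2947 + (-23/2 - ½*(-199)) = 2947 + (-23/2 + 199/2) = 2947 + 88 = 3035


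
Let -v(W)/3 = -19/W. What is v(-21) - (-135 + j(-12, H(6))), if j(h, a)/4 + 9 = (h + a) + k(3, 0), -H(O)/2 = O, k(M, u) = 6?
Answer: 1682/7 ≈ 240.29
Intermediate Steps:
H(O) = -2*O
j(h, a) = -12 + 4*a + 4*h (j(h, a) = -36 + 4*((h + a) + 6) = -36 + 4*((a + h) + 6) = -36 + 4*(6 + a + h) = -36 + (24 + 4*a + 4*h) = -12 + 4*a + 4*h)
v(W) = 57/W (v(W) = -(-57)/W = 57/W)
v(-21) - (-135 + j(-12, H(6))) = 57/(-21) - (-135 + (-12 + 4*(-2*6) + 4*(-12))) = 57*(-1/21) - (-135 + (-12 + 4*(-12) - 48)) = -19/7 - (-135 + (-12 - 48 - 48)) = -19/7 - (-135 - 108) = -19/7 - 1*(-243) = -19/7 + 243 = 1682/7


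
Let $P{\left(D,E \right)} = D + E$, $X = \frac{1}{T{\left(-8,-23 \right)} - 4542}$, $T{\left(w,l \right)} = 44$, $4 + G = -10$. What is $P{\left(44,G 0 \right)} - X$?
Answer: $\frac{197913}{4498} \approx 44.0$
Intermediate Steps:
$G = -14$ ($G = -4 - 10 = -14$)
$X = - \frac{1}{4498}$ ($X = \frac{1}{44 - 4542} = \frac{1}{-4498} = - \frac{1}{4498} \approx -0.00022232$)
$P{\left(44,G 0 \right)} - X = \left(44 - 0\right) - - \frac{1}{4498} = \left(44 + 0\right) + \frac{1}{4498} = 44 + \frac{1}{4498} = \frac{197913}{4498}$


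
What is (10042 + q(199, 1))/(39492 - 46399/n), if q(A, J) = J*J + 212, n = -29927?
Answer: 306901385/1181923483 ≈ 0.25966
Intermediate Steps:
q(A, J) = 212 + J² (q(A, J) = J² + 212 = 212 + J²)
(10042 + q(199, 1))/(39492 - 46399/n) = (10042 + (212 + 1²))/(39492 - 46399/(-29927)) = (10042 + (212 + 1))/(39492 - 46399*(-1/29927)) = (10042 + 213)/(39492 + 46399/29927) = 10255/(1181923483/29927) = 10255*(29927/1181923483) = 306901385/1181923483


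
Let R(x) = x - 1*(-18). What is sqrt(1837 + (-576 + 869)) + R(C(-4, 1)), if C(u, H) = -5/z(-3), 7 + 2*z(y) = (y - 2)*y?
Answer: 67/4 + sqrt(2130) ≈ 62.902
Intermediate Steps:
z(y) = -7/2 + y*(-2 + y)/2 (z(y) = -7/2 + ((y - 2)*y)/2 = -7/2 + ((-2 + y)*y)/2 = -7/2 + (y*(-2 + y))/2 = -7/2 + y*(-2 + y)/2)
C(u, H) = -5/4 (C(u, H) = -5/(-7/2 + (1/2)*(-3)**2 - 1*(-3)) = -5/(-7/2 + (1/2)*9 + 3) = -5/(-7/2 + 9/2 + 3) = -5/4)
R(x) = 18 + x (R(x) = x + 18 = 18 + x)
sqrt(1837 + (-576 + 869)) + R(C(-4, 1)) = sqrt(1837 + (-576 + 869)) + (18 - 5/4) = sqrt(1837 + 293) + 67/4 = sqrt(2130) + 67/4 = 67/4 + sqrt(2130)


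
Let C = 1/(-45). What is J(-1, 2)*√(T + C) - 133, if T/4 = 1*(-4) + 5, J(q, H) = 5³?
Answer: -133 + 25*√895/3 ≈ 116.30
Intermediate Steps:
J(q, H) = 125
C = -1/45 ≈ -0.022222
T = 4 (T = 4*(1*(-4) + 5) = 4*(-4 + 5) = 4*1 = 4)
J(-1, 2)*√(T + C) - 133 = 125*√(4 - 1/45) - 133 = 125*√(179/45) - 133 = 125*(√895/15) - 133 = 25*√895/3 - 133 = -133 + 25*√895/3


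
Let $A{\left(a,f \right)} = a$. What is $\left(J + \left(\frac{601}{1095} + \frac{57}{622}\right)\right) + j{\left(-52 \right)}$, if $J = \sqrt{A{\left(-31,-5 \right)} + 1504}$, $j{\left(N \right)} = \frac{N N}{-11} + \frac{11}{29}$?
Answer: $- \frac{53186781947}{217267710} + \sqrt{1473} \approx -206.42$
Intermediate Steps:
$j{\left(N \right)} = \frac{11}{29} - \frac{N^{2}}{11}$ ($j{\left(N \right)} = N^{2} \left(- \frac{1}{11}\right) + 11 \cdot \frac{1}{29} = - \frac{N^{2}}{11} + \frac{11}{29} = \frac{11}{29} - \frac{N^{2}}{11}$)
$J = \sqrt{1473}$ ($J = \sqrt{-31 + 1504} = \sqrt{1473} \approx 38.38$)
$\left(J + \left(\frac{601}{1095} + \frac{57}{622}\right)\right) + j{\left(-52 \right)} = \left(\sqrt{1473} + \left(\frac{601}{1095} + \frac{57}{622}\right)\right) + \left(\frac{11}{29} - \frac{\left(-52\right)^{2}}{11}\right) = \left(\sqrt{1473} + \left(601 \cdot \frac{1}{1095} + 57 \cdot \frac{1}{622}\right)\right) + \left(\frac{11}{29} - \frac{2704}{11}\right) = \left(\sqrt{1473} + \left(\frac{601}{1095} + \frac{57}{622}\right)\right) + \left(\frac{11}{29} - \frac{2704}{11}\right) = \left(\sqrt{1473} + \frac{436237}{681090}\right) - \frac{78295}{319} = \left(\frac{436237}{681090} + \sqrt{1473}\right) - \frac{78295}{319} = - \frac{53186781947}{217267710} + \sqrt{1473}$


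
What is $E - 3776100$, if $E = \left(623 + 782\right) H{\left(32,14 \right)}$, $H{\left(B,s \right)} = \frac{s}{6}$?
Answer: $- \frac{11318465}{3} \approx -3.7728 \cdot 10^{6}$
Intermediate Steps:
$H{\left(B,s \right)} = \frac{s}{6}$ ($H{\left(B,s \right)} = s \frac{1}{6} = \frac{s}{6}$)
$E = \frac{9835}{3}$ ($E = \left(623 + 782\right) \frac{1}{6} \cdot 14 = 1405 \cdot \frac{7}{3} = \frac{9835}{3} \approx 3278.3$)
$E - 3776100 = \frac{9835}{3} - 3776100 = - \frac{11318465}{3}$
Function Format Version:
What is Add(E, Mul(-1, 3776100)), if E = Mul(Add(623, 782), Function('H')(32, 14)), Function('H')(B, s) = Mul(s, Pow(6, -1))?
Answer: Rational(-11318465, 3) ≈ -3.7728e+6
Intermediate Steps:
Function('H')(B, s) = Mul(Rational(1, 6), s) (Function('H')(B, s) = Mul(s, Rational(1, 6)) = Mul(Rational(1, 6), s))
E = Rational(9835, 3) (E = Mul(Add(623, 782), Mul(Rational(1, 6), 14)) = Mul(1405, Rational(7, 3)) = Rational(9835, 3) ≈ 3278.3)
Add(E, Mul(-1, 3776100)) = Add(Rational(9835, 3), Mul(-1, 3776100)) = Add(Rational(9835, 3), -3776100) = Rational(-11318465, 3)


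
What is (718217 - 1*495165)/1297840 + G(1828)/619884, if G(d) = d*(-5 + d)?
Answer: 278952842933/50281890660 ≈ 5.5478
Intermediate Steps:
(718217 - 1*495165)/1297840 + G(1828)/619884 = (718217 - 1*495165)/1297840 + (1828*(-5 + 1828))/619884 = (718217 - 495165)*(1/1297840) + (1828*1823)*(1/619884) = 223052*(1/1297840) + 3332444*(1/619884) = 55763/324460 + 833111/154971 = 278952842933/50281890660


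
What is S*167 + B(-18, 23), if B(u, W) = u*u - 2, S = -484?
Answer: -80506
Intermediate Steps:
B(u, W) = -2 + u² (B(u, W) = u² - 2 = -2 + u²)
S*167 + B(-18, 23) = -484*167 + (-2 + (-18)²) = -80828 + (-2 + 324) = -80828 + 322 = -80506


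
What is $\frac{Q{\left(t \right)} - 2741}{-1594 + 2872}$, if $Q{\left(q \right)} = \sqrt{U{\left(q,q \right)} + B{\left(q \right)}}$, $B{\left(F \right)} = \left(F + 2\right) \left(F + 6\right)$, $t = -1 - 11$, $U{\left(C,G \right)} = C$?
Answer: $- \frac{2741}{1278} + \frac{2 \sqrt{3}}{639} \approx -2.1393$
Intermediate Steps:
$t = -12$ ($t = -1 - 11 = -12$)
$B{\left(F \right)} = \left(2 + F\right) \left(6 + F\right)$
$Q{\left(q \right)} = \sqrt{12 + q^{2} + 9 q}$ ($Q{\left(q \right)} = \sqrt{q + \left(12 + q^{2} + 8 q\right)} = \sqrt{12 + q^{2} + 9 q}$)
$\frac{Q{\left(t \right)} - 2741}{-1594 + 2872} = \frac{\sqrt{12 + \left(-12\right)^{2} + 9 \left(-12\right)} - 2741}{-1594 + 2872} = \frac{\sqrt{12 + 144 - 108} - 2741}{1278} = \left(\sqrt{48} - 2741\right) \frac{1}{1278} = \left(4 \sqrt{3} - 2741\right) \frac{1}{1278} = \left(-2741 + 4 \sqrt{3}\right) \frac{1}{1278} = - \frac{2741}{1278} + \frac{2 \sqrt{3}}{639}$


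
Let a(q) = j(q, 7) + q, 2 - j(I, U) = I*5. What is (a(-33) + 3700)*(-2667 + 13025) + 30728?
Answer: 39743300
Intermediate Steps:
j(I, U) = 2 - 5*I (j(I, U) = 2 - I*5 = 2 - 5*I)
a(q) = 2 - 4*q (a(q) = (2 - 5*q) + q = 2 - 4*q)
(a(-33) + 3700)*(-2667 + 13025) + 30728 = ((2 - 4*(-33)) + 3700)*(-2667 + 13025) + 30728 = ((2 + 132) + 3700)*10358 + 30728 = (134 + 3700)*10358 + 30728 = 3834*10358 + 30728 = 39712572 + 30728 = 39743300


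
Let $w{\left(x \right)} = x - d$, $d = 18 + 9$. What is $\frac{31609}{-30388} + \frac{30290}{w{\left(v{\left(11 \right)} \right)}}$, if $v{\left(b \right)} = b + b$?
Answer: $- \frac{184122113}{30388} \approx -6059.0$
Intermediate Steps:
$v{\left(b \right)} = 2 b$
$d = 27$
$w{\left(x \right)} = -27 + x$ ($w{\left(x \right)} = x - 27 = -27 + x$)
$\frac{31609}{-30388} + \frac{30290}{w{\left(v{\left(11 \right)} \right)}} = \frac{31609}{-30388} + \frac{30290}{-27 + 2 \cdot 11} = 31609 \left(- \frac{1}{30388}\right) + \frac{30290}{-27 + 22} = - \frac{31609}{30388} + \frac{30290}{-5} = - \frac{31609}{30388} + 30290 \left(- \frac{1}{5}\right) = - \frac{31609}{30388} - 6058 = - \frac{184122113}{30388}$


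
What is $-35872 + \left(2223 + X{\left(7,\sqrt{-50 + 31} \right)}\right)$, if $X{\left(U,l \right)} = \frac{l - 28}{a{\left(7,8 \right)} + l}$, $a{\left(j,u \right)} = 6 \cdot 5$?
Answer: $\frac{2 \left(- 16824 \sqrt{19} + 504749 i\right)}{\sqrt{19} - 30 i} \approx -33650.0 + 0.2751 i$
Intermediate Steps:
$a{\left(j,u \right)} = 30$
$X{\left(U,l \right)} = \frac{-28 + l}{30 + l}$ ($X{\left(U,l \right)} = \frac{l - 28}{30 + l} = \frac{-28 + l}{30 + l}$)
$-35872 + \left(2223 + X{\left(7,\sqrt{-50 + 31} \right)}\right) = -35872 + \left(2223 + \frac{-28 + \sqrt{-50 + 31}}{30 + \sqrt{-50 + 31}}\right) = -35872 + \left(2223 + \frac{-28 + \sqrt{-19}}{30 + \sqrt{-19}}\right) = -35872 + \left(2223 + \frac{-28 + i \sqrt{19}}{30 + i \sqrt{19}}\right) = -33649 + \frac{-28 + i \sqrt{19}}{30 + i \sqrt{19}}$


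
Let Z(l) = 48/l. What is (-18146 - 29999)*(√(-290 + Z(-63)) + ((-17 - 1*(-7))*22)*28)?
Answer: 296573200 - 48145*I*√128226/21 ≈ 2.9657e+8 - 8.2096e+5*I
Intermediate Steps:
(-18146 - 29999)*(√(-290 + Z(-63)) + ((-17 - 1*(-7))*22)*28) = (-18146 - 29999)*(√(-290 + 48/(-63)) + ((-17 - 1*(-7))*22)*28) = -48145*(√(-290 + 48*(-1/63)) + ((-17 + 7)*22)*28) = -48145*(√(-290 - 16/21) - 10*22*28) = -48145*(√(-6106/21) - 220*28) = -48145*(I*√128226/21 - 6160) = -48145*(-6160 + I*√128226/21) = 296573200 - 48145*I*√128226/21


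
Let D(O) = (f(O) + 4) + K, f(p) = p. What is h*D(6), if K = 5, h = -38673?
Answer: -580095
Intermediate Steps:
D(O) = 9 + O (D(O) = (O + 4) + 5 = (4 + O) + 5 = 9 + O)
h*D(6) = -38673*(9 + 6) = -38673*15 = -580095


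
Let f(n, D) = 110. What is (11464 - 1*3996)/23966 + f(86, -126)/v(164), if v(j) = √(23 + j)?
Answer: 3734/11983 + 10*√187/17 ≈ 8.3556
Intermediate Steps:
(11464 - 1*3996)/23966 + f(86, -126)/v(164) = (11464 - 1*3996)/23966 + 110/(√(23 + 164)) = (11464 - 3996)*(1/23966) + 110/(√187) = 7468*(1/23966) + 110*(√187/187) = 3734/11983 + 10*√187/17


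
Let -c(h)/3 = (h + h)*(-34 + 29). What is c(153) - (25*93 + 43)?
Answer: 2222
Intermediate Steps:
c(h) = 30*h (c(h) = -3*(h + h)*(-34 + 29) = -3*2*h*(-5) = -(-30)*h = 30*h)
c(153) - (25*93 + 43) = 30*153 - (25*93 + 43) = 4590 - (2325 + 43) = 4590 - 1*2368 = 4590 - 2368 = 2222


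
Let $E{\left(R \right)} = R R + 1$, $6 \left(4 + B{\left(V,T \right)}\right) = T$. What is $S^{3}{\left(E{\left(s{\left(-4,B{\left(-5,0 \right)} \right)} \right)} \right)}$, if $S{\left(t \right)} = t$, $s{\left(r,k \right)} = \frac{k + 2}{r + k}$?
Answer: $\frac{4913}{4096} \approx 1.1995$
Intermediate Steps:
$B{\left(V,T \right)} = -4 + \frac{T}{6}$
$s{\left(r,k \right)} = \frac{2 + k}{k + r}$
$E{\left(R \right)} = 1 + R^{2}$ ($E{\left(R \right)} = R^{2} + 1 = 1 + R^{2}$)
$S^{3}{\left(E{\left(s{\left(-4,B{\left(-5,0 \right)} \right)} \right)} \right)} = \left(1 + \left(\frac{2 + \left(-4 + \frac{1}{6} \cdot 0\right)}{\left(-4 + \frac{1}{6} \cdot 0\right) - 4}\right)^{2}\right)^{3} = \left(1 + \left(\frac{2 + \left(-4 + 0\right)}{\left(-4 + 0\right) - 4}\right)^{2}\right)^{3} = \left(1 + \left(\frac{2 - 4}{-4 - 4}\right)^{2}\right)^{3} = \left(1 + \left(\frac{1}{-8} \left(-2\right)\right)^{2}\right)^{3} = \left(1 + \left(\left(- \frac{1}{8}\right) \left(-2\right)\right)^{2}\right)^{3} = \left(1 + \left(\frac{1}{4}\right)^{2}\right)^{3} = \left(1 + \frac{1}{16}\right)^{3} = \left(\frac{17}{16}\right)^{3} = \frac{4913}{4096}$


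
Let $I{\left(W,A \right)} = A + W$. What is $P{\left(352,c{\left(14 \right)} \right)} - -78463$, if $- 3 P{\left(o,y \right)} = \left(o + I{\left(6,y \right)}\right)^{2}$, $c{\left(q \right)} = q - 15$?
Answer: $35980$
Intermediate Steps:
$c{\left(q \right)} = -15 + q$
$P{\left(o,y \right)} = - \frac{\left(6 + o + y\right)^{2}}{3}$ ($P{\left(o,y \right)} = - \frac{\left(o + \left(y + 6\right)\right)^{2}}{3} = - \frac{\left(o + \left(6 + y\right)\right)^{2}}{3} = - \frac{\left(6 + o + y\right)^{2}}{3}$)
$P{\left(352,c{\left(14 \right)} \right)} - -78463 = - \frac{\left(6 + 352 + \left(-15 + 14\right)\right)^{2}}{3} - -78463 = - \frac{\left(6 + 352 - 1\right)^{2}}{3} + 78463 = - \frac{357^{2}}{3} + 78463 = \left(- \frac{1}{3}\right) 127449 + 78463 = -42483 + 78463 = 35980$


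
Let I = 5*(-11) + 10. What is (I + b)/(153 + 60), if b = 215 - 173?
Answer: -1/71 ≈ -0.014085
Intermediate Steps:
b = 42
I = -45 (I = -55 + 10 = -45)
(I + b)/(153 + 60) = (-45 + 42)/(153 + 60) = -3/213 = -3*1/213 = -1/71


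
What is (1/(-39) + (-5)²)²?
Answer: 948676/1521 ≈ 623.72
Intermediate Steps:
(1/(-39) + (-5)²)² = (-1/39 + 25)² = (974/39)² = 948676/1521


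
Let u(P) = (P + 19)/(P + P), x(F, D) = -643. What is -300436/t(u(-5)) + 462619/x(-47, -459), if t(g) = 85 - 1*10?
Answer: -227876773/48225 ≈ -4725.3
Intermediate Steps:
u(P) = (19 + P)/(2*P) (u(P) = (19 + P)/((2*P)) = (19 + P)*(1/(2*P)) = (19 + P)/(2*P))
t(g) = 75 (t(g) = 85 - 10 = 75)
-300436/t(u(-5)) + 462619/x(-47, -459) = -300436/75 + 462619/(-643) = -300436*1/75 + 462619*(-1/643) = -300436/75 - 462619/643 = -227876773/48225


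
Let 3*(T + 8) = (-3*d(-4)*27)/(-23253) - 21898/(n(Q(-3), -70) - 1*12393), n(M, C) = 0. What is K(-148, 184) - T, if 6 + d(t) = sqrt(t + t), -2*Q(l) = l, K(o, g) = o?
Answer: -40512143792/288174429 - 18*I*sqrt(2)/7751 ≈ -140.58 - 0.0032842*I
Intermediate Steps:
Q(l) = -l/2
d(t) = -6 + sqrt(2)*sqrt(t) (d(t) = -6 + sqrt(t + t) = -6 + sqrt(2*t) = -6 + sqrt(2)*sqrt(t))
T = -2137671700/288174429 + 18*I*sqrt(2)/7751 (T = -8 + ((-3*(-6 + sqrt(2)*sqrt(-4))*27)/(-23253) - 21898/(0 - 1*12393))/3 = -8 + ((-3*(-6 + sqrt(2)*(2*I))*27)*(-1/23253) - 21898/(0 - 12393))/3 = -8 + ((-3*(-6 + 2*I*sqrt(2))*27)*(-1/23253) - 21898/(-12393))/3 = -8 + (((18 - 6*I*sqrt(2))*27)*(-1/23253) - 21898*(-1/12393))/3 = -8 + ((486 - 162*I*sqrt(2))*(-1/23253) + 21898/12393)/3 = -8 + ((-162/7751 + 54*I*sqrt(2)/7751) + 21898/12393)/3 = -8 + (167723732/96058143 + 54*I*sqrt(2)/7751)/3 = -8 + (167723732/288174429 + 18*I*sqrt(2)/7751) = -2137671700/288174429 + 18*I*sqrt(2)/7751 ≈ -7.418 + 0.0032842*I)
K(-148, 184) - T = -148 - (-2137671700/288174429 + 18*I*sqrt(2)/7751) = -148 + (2137671700/288174429 - 18*I*sqrt(2)/7751) = -40512143792/288174429 - 18*I*sqrt(2)/7751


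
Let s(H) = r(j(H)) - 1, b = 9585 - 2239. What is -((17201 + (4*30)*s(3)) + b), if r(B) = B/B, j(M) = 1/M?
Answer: -24547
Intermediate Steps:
b = 7346
r(B) = 1
s(H) = 0 (s(H) = 1 - 1 = 0)
-((17201 + (4*30)*s(3)) + b) = -((17201 + (4*30)*0) + 7346) = -((17201 + 120*0) + 7346) = -((17201 + 0) + 7346) = -(17201 + 7346) = -1*24547 = -24547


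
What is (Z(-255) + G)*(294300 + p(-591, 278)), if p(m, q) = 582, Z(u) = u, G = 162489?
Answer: 47839886388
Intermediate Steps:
(Z(-255) + G)*(294300 + p(-591, 278)) = (-255 + 162489)*(294300 + 582) = 162234*294882 = 47839886388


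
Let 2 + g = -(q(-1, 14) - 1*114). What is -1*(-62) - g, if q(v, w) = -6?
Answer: -56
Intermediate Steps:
g = 118 (g = -2 - (-6 - 1*114) = -2 - (-6 - 114) = -2 - 1*(-120) = -2 + 120 = 118)
-1*(-62) - g = -1*(-62) - 1*118 = 62 - 118 = -56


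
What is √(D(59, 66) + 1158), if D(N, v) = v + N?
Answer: √1283 ≈ 35.819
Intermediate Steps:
D(N, v) = N + v
√(D(59, 66) + 1158) = √((59 + 66) + 1158) = √(125 + 1158) = √1283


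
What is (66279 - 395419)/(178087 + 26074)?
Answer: -329140/204161 ≈ -1.6122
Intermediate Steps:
(66279 - 395419)/(178087 + 26074) = -329140/204161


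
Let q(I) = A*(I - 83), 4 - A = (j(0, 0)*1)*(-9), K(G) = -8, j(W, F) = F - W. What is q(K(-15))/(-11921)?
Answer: 4/131 ≈ 0.030534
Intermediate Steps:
A = 4 (A = 4 - (0 - 1*0)*1*(-9) = 4 - (0 + 0)*1*(-9) = 4 - 0*1*(-9) = 4 - 0*(-9) = 4 - 1*0 = 4 + 0 = 4)
q(I) = -332 + 4*I (q(I) = 4*(I - 83) = 4*(-83 + I) = -332 + 4*I)
q(K(-15))/(-11921) = (-332 + 4*(-8))/(-11921) = (-332 - 32)*(-1/11921) = -364*(-1/11921) = 4/131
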